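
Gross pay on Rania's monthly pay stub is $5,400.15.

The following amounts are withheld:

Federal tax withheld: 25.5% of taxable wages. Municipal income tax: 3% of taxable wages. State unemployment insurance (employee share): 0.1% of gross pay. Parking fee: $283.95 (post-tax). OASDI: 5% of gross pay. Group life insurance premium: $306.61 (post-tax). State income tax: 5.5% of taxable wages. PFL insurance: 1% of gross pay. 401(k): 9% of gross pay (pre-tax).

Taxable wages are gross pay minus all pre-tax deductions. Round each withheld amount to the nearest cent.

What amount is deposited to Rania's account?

401(k): $5,400.15 × 0.09 = $486.01
Taxable wages = $5,400.15 − $486.01 = $4,914.14
Municipal income tax: $4,914.14 × 0.03 = $147.42
Federal tax withheld: $4,914.14 × 0.255 = $1,253.11
State income tax: $4,914.14 × 0.055 = $270.28
OASDI: $5,400.15 × 0.05 = $270.01
State unemployment insurance (employee share): $5,400.15 × 0.001 = $5.40
PFL insurance: $5,400.15 × 0.01 = $54.00
Parking fee: $283.95
Group life insurance premium: $306.61
Total deductions = $486.01 + $147.42 + $1,253.11 + $270.28 + $270.01 + $5.40 + $54.00 + $283.95 + $306.61 = $3,076.79
Net pay = $5,400.15 − $3,076.79 = $2,323.36

$2,323.36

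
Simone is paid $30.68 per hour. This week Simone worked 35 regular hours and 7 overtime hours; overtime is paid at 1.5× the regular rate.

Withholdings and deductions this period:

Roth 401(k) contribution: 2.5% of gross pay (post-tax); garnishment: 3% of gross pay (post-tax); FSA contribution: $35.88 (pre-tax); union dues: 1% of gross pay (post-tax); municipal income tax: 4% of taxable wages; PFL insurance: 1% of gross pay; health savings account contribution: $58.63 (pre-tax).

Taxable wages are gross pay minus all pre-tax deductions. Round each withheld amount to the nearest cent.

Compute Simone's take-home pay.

$1,144.67

Regular pay: 35 × $30.68 = $1,073.80
Overtime pay: 7 × $30.68 × 1.5 = $322.14
Gross pay = $1,073.80 + $322.14 = $1,395.94
FSA contribution: $35.88
Health savings account contribution: $58.63
Pre-tax total = $35.88 + $58.63 = $94.51
Taxable wages = $1,395.94 − $94.51 = $1,301.43
Municipal income tax: $1,301.43 × 0.04 = $52.06
PFL insurance: $1,395.94 × 0.01 = $13.96
Roth 401(k) contribution: $1,395.94 × 0.025 = $34.90
Union dues: $1,395.94 × 0.01 = $13.96
Garnishment: $1,395.94 × 0.03 = $41.88
Total deductions = $35.88 + $58.63 + $52.06 + $13.96 + $34.90 + $13.96 + $41.88 = $251.27
Net pay = $1,395.94 − $251.27 = $1,144.67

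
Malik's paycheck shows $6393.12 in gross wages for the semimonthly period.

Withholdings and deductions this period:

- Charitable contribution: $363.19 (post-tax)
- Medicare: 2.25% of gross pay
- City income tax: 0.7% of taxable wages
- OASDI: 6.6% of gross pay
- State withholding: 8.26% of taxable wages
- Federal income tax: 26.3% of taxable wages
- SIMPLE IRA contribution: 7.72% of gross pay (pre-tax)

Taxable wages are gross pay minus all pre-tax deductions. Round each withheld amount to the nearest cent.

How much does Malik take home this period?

SIMPLE IRA contribution: $6393.12 × 0.0772 = $493.55
Taxable wages = $6393.12 − $493.55 = $5899.57
Federal income tax: $5899.57 × 0.263 = $1551.59
City income tax: $5899.57 × 0.007 = $41.30
State withholding: $5899.57 × 0.0826 = $487.30
Medicare: $6393.12 × 0.0225 = $143.85
OASDI: $6393.12 × 0.066 = $421.95
Charitable contribution: $363.19
Total deductions = $493.55 + $1551.59 + $41.30 + $487.30 + $143.85 + $421.95 + $363.19 = $3502.73
Net pay = $6393.12 − $3502.73 = $2890.39

$2890.39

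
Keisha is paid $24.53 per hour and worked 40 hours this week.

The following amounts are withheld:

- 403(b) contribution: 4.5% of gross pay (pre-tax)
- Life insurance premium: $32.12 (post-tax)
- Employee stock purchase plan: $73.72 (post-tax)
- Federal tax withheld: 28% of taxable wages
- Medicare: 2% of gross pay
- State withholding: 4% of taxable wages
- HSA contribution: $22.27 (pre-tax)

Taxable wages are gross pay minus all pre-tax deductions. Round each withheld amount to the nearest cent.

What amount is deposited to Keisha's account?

Gross pay: 40 × $24.53 = $981.20
403(b) contribution: $981.20 × 0.045 = $44.15
HSA contribution: $22.27
Pre-tax total = $44.15 + $22.27 = $66.42
Taxable wages = $981.20 − $66.42 = $914.78
Federal tax withheld: $914.78 × 0.28 = $256.14
State withholding: $914.78 × 0.04 = $36.59
Medicare: $981.20 × 0.02 = $19.62
Employee stock purchase plan: $73.72
Life insurance premium: $32.12
Total deductions = $44.15 + $22.27 + $256.14 + $36.59 + $19.62 + $73.72 + $32.12 = $484.61
Net pay = $981.20 − $484.61 = $496.59

$496.59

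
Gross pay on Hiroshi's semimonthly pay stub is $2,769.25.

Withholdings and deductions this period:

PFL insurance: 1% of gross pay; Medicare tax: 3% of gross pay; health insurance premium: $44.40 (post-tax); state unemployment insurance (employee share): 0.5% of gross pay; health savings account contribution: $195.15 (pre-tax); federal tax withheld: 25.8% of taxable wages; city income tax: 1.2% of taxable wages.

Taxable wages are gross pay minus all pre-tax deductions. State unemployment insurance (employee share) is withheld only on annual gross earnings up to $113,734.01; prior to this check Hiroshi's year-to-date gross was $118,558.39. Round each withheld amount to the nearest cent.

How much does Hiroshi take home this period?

$1,723.92

Health savings account contribution: $195.15
Taxable wages = $2,769.25 − $195.15 = $2,574.10
City income tax: $2,574.10 × 0.012 = $30.89
Federal tax withheld: $2,574.10 × 0.258 = $664.12
State unemployment insurance (employee share): annual cap $113,734.01 already reached (YTD $118,558.39), so $0.00
Medicare tax: $2,769.25 × 0.03 = $83.08
PFL insurance: $2,769.25 × 0.01 = $27.69
Health insurance premium: $44.40
Total deductions = $195.15 + $30.89 + $664.12 + $0.00 + $83.08 + $27.69 + $44.40 = $1,045.33
Net pay = $2,769.25 − $1,045.33 = $1,723.92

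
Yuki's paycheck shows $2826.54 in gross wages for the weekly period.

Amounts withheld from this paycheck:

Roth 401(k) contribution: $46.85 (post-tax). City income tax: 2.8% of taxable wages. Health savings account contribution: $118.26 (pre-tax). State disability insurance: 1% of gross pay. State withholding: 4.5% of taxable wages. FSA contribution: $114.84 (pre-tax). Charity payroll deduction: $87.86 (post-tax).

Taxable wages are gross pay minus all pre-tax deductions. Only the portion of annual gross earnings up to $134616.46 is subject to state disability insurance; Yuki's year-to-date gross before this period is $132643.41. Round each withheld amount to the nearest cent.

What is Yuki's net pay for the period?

$2249.68

FSA contribution: $114.84
Health savings account contribution: $118.26
Pre-tax total = $114.84 + $118.26 = $233.10
Taxable wages = $2826.54 − $233.10 = $2593.44
State withholding: $2593.44 × 0.045 = $116.70
City income tax: $2593.44 × 0.028 = $72.62
State disability insurance: only $134616.46 − $132643.41 = $1973.05 of this check is subject → $1973.05 × 0.01 = $19.73
Roth 401(k) contribution: $46.85
Charity payroll deduction: $87.86
Total deductions = $114.84 + $118.26 + $116.70 + $72.62 + $19.73 + $46.85 + $87.86 = $576.86
Net pay = $2826.54 − $576.86 = $2249.68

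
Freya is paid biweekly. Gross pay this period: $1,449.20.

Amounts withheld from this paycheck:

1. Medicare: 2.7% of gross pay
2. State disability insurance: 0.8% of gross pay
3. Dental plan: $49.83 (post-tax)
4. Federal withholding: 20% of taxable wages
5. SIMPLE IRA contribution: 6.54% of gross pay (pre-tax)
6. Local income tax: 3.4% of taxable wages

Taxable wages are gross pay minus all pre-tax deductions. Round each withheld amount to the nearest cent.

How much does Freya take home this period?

$936.94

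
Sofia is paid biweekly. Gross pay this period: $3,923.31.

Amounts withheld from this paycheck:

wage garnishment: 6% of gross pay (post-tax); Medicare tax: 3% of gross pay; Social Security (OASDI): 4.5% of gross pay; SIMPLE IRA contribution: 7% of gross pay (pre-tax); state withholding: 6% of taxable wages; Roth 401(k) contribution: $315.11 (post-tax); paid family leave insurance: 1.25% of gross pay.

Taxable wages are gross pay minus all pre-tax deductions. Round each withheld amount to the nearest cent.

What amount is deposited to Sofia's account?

SIMPLE IRA contribution: $3,923.31 × 0.07 = $274.63
Taxable wages = $3,923.31 − $274.63 = $3,648.68
State withholding: $3,648.68 × 0.06 = $218.92
Paid family leave insurance: $3,923.31 × 0.0125 = $49.04
Medicare tax: $3,923.31 × 0.03 = $117.70
Social Security (OASDI): $3,923.31 × 0.045 = $176.55
Roth 401(k) contribution: $315.11
Wage garnishment: $3,923.31 × 0.06 = $235.40
Total deductions = $274.63 + $218.92 + $49.04 + $117.70 + $176.55 + $315.11 + $235.40 = $1,387.35
Net pay = $3,923.31 − $1,387.35 = $2,535.96

$2,535.96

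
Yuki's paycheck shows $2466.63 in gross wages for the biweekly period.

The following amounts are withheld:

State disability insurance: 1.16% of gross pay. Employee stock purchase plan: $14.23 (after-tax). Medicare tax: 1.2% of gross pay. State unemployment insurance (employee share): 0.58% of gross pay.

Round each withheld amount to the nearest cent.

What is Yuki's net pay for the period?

State disability insurance: $2466.63 × 0.0116 = $28.61
Medicare tax: $2466.63 × 0.012 = $29.60
State unemployment insurance (employee share): $2466.63 × 0.0058 = $14.31
Employee stock purchase plan: $14.23
Total deductions = $28.61 + $29.60 + $14.31 + $14.23 = $86.75
Net pay = $2466.63 − $86.75 = $2379.88

$2379.88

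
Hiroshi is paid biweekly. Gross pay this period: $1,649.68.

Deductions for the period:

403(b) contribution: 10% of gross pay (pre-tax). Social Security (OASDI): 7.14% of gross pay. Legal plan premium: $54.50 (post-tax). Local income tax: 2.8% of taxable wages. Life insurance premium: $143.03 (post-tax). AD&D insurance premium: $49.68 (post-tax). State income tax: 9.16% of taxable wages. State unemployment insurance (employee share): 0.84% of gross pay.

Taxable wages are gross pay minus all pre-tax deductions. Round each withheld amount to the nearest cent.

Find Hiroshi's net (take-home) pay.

$928.28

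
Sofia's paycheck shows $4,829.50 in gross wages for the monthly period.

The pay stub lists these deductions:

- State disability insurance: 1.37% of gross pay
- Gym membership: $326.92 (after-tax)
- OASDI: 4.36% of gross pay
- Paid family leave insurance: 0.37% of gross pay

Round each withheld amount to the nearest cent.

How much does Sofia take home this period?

Paid family leave insurance: $4,829.50 × 0.0037 = $17.87
OASDI: $4,829.50 × 0.0436 = $210.57
State disability insurance: $4,829.50 × 0.0137 = $66.16
Gym membership: $326.92
Total deductions = $17.87 + $210.57 + $66.16 + $326.92 = $621.52
Net pay = $4,829.50 − $621.52 = $4,207.98

$4,207.98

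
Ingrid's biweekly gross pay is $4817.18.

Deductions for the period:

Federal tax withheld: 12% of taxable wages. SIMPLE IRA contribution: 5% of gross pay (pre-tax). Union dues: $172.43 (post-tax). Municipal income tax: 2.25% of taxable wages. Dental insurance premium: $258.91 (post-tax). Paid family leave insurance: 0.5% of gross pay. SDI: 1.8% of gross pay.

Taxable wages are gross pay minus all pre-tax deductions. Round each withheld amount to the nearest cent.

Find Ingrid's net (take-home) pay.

SIMPLE IRA contribution: $4817.18 × 0.05 = $240.86
Taxable wages = $4817.18 − $240.86 = $4576.32
Federal tax withheld: $4576.32 × 0.12 = $549.16
Municipal income tax: $4576.32 × 0.0225 = $102.97
Paid family leave insurance: $4817.18 × 0.005 = $24.09
SDI: $4817.18 × 0.018 = $86.71
Union dues: $172.43
Dental insurance premium: $258.91
Total deductions = $240.86 + $549.16 + $102.97 + $24.09 + $86.71 + $172.43 + $258.91 = $1435.13
Net pay = $4817.18 − $1435.13 = $3382.05

$3382.05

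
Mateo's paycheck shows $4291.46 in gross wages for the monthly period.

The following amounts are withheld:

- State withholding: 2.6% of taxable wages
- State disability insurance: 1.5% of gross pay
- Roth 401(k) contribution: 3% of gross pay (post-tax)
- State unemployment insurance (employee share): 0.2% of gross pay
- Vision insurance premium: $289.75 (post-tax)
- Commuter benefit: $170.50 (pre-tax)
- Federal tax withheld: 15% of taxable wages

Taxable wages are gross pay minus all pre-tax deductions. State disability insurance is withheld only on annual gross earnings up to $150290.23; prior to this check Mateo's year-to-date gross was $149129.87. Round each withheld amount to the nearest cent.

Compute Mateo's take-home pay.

$2951.20

Commuter benefit: $170.50
Taxable wages = $4291.46 − $170.50 = $4120.96
Federal tax withheld: $4120.96 × 0.15 = $618.14
State withholding: $4120.96 × 0.026 = $107.14
State unemployment insurance (employee share): $4291.46 × 0.002 = $8.58
State disability insurance: only $150290.23 − $149129.87 = $1160.36 of this check is subject → $1160.36 × 0.015 = $17.41
Roth 401(k) contribution: $4291.46 × 0.03 = $128.74
Vision insurance premium: $289.75
Total deductions = $170.50 + $618.14 + $107.14 + $8.58 + $17.41 + $128.74 + $289.75 = $1340.26
Net pay = $4291.46 − $1340.26 = $2951.20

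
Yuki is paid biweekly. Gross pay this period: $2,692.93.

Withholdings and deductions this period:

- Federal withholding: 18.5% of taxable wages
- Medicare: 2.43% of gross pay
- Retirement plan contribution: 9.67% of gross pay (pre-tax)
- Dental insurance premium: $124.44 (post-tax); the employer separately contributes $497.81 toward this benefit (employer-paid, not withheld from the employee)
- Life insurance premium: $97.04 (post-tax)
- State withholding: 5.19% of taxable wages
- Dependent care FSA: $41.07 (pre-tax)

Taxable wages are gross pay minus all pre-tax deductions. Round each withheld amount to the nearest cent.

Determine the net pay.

$1,537.99

Retirement plan contribution: $2,692.93 × 0.0967 = $260.41
Dependent care FSA: $41.07
Pre-tax total = $260.41 + $41.07 = $301.48
Taxable wages = $2,692.93 − $301.48 = $2,391.45
Federal withholding: $2,391.45 × 0.185 = $442.42
State withholding: $2,391.45 × 0.0519 = $124.12
Medicare: $2,692.93 × 0.0243 = $65.44
Life insurance premium: $97.04
Dental insurance premium: $124.44
(Employer's $497.81 toward dental insurance premium is not withheld from the employee.)
Total deductions = $260.41 + $41.07 + $442.42 + $124.12 + $65.44 + $97.04 + $124.44 = $1,154.94
Net pay = $2,692.93 − $1,154.94 = $1,537.99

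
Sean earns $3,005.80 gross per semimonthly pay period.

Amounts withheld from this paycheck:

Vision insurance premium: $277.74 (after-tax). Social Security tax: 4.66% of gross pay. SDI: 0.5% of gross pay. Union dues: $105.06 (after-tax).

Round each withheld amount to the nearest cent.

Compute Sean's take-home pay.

SDI: $3,005.80 × 0.005 = $15.03
Social Security tax: $3,005.80 × 0.0466 = $140.07
Union dues: $105.06
Vision insurance premium: $277.74
Total deductions = $15.03 + $140.07 + $105.06 + $277.74 = $537.90
Net pay = $3,005.80 − $537.90 = $2,467.90

$2,467.90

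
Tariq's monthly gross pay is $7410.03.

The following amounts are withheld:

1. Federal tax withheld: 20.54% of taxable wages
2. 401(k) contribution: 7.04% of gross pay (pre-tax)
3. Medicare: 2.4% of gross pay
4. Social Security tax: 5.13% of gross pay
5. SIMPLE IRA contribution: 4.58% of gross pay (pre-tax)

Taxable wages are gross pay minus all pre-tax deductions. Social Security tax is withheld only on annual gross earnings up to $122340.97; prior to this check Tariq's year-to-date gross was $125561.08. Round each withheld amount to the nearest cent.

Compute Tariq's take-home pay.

401(k) contribution: $7410.03 × 0.0704 = $521.67
SIMPLE IRA contribution: $7410.03 × 0.0458 = $339.38
Pre-tax total = $521.67 + $339.38 = $861.05
Taxable wages = $7410.03 − $861.05 = $6548.98
Federal tax withheld: $6548.98 × 0.2054 = $1345.16
Social Security tax: annual cap $122340.97 already reached (YTD $125561.08), so $0.00
Medicare: $7410.03 × 0.024 = $177.84
Total deductions = $521.67 + $339.38 + $1345.16 + $0.00 + $177.84 = $2384.05
Net pay = $7410.03 − $2384.05 = $5025.98

$5025.98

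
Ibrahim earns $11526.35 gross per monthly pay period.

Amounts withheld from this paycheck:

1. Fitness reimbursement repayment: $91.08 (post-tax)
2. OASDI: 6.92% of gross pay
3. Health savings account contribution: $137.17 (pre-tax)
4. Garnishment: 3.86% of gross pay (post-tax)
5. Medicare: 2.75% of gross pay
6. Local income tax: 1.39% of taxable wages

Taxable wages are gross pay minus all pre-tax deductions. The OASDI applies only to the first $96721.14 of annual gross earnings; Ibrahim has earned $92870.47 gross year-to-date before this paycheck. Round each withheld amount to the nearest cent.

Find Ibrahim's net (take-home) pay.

$10111.43

Health savings account contribution: $137.17
Taxable wages = $11526.35 − $137.17 = $11389.18
Local income tax: $11389.18 × 0.0139 = $158.31
Medicare: $11526.35 × 0.0275 = $316.97
OASDI: only $96721.14 − $92870.47 = $3850.67 of this check is subject → $3850.67 × 0.0692 = $266.47
Fitness reimbursement repayment: $91.08
Garnishment: $11526.35 × 0.0386 = $444.92
Total deductions = $137.17 + $158.31 + $316.97 + $266.47 + $91.08 + $444.92 = $1414.92
Net pay = $11526.35 − $1414.92 = $10111.43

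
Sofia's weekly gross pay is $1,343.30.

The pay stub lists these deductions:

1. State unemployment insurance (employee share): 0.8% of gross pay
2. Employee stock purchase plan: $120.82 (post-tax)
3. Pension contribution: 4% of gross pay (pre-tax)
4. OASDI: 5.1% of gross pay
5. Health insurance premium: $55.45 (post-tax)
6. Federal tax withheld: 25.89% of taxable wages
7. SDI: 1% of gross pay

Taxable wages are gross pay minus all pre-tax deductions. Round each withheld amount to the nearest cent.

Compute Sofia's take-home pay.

$686.74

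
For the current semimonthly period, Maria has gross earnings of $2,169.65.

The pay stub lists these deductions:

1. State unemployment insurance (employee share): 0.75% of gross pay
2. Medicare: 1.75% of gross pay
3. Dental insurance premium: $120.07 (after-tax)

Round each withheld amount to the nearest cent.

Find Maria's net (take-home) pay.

$1,995.34

State unemployment insurance (employee share): $2,169.65 × 0.0075 = $16.27
Medicare: $2,169.65 × 0.0175 = $37.97
Dental insurance premium: $120.07
Total deductions = $16.27 + $37.97 + $120.07 = $174.31
Net pay = $2,169.65 − $174.31 = $1,995.34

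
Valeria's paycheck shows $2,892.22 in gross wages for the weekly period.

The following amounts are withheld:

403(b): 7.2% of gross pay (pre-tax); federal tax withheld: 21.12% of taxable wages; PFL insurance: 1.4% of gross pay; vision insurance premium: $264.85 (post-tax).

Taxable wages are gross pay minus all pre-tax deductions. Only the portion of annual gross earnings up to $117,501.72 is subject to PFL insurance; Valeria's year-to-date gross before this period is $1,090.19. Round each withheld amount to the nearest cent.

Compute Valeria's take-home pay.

$1,811.78

403(b): $2,892.22 × 0.072 = $208.24
Taxable wages = $2,892.22 − $208.24 = $2,683.98
Federal tax withheld: $2,683.98 × 0.2112 = $566.86
PFL insurance: cap not yet reached, full $2,892.22 is subject → $2,892.22 × 0.014 = $40.49
Vision insurance premium: $264.85
Total deductions = $208.24 + $566.86 + $40.49 + $264.85 = $1,080.44
Net pay = $2,892.22 − $1,080.44 = $1,811.78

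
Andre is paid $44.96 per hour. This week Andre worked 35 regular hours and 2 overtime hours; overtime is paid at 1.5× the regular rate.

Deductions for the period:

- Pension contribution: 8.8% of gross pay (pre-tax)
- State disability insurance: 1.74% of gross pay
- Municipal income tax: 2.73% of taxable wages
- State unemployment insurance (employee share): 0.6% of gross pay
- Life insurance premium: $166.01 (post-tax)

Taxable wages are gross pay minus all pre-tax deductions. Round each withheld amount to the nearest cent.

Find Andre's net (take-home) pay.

Regular pay: 35 × $44.96 = $1573.60
Overtime pay: 2 × $44.96 × 1.5 = $134.88
Gross pay = $1573.60 + $134.88 = $1708.48
Pension contribution: $1708.48 × 0.088 = $150.35
Taxable wages = $1708.48 − $150.35 = $1558.13
Municipal income tax: $1558.13 × 0.0273 = $42.54
State unemployment insurance (employee share): $1708.48 × 0.006 = $10.25
State disability insurance: $1708.48 × 0.0174 = $29.73
Life insurance premium: $166.01
Total deductions = $150.35 + $42.54 + $10.25 + $29.73 + $166.01 = $398.88
Net pay = $1708.48 − $398.88 = $1309.60

$1309.60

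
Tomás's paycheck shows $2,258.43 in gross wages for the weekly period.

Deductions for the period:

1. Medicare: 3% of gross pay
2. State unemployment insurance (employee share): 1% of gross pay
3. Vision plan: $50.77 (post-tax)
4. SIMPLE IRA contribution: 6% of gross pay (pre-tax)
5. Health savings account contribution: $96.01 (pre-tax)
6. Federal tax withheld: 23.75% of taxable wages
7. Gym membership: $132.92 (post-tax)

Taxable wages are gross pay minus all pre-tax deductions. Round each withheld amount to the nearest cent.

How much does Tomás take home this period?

SIMPLE IRA contribution: $2,258.43 × 0.06 = $135.51
Health savings account contribution: $96.01
Pre-tax total = $135.51 + $96.01 = $231.52
Taxable wages = $2,258.43 − $231.52 = $2,026.91
Federal tax withheld: $2,026.91 × 0.2375 = $481.39
Medicare: $2,258.43 × 0.03 = $67.75
State unemployment insurance (employee share): $2,258.43 × 0.01 = $22.58
Vision plan: $50.77
Gym membership: $132.92
Total deductions = $135.51 + $96.01 + $481.39 + $67.75 + $22.58 + $50.77 + $132.92 = $986.93
Net pay = $2,258.43 − $986.93 = $1,271.50

$1,271.50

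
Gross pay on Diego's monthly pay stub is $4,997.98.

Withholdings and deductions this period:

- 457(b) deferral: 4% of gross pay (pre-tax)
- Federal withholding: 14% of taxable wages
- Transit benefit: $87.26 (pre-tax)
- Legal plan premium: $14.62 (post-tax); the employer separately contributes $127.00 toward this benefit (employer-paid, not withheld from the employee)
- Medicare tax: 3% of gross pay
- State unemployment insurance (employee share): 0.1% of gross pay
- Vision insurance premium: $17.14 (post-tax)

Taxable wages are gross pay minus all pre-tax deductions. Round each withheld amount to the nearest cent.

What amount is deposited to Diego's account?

Transit benefit: $87.26
457(b) deferral: $4,997.98 × 0.04 = $199.92
Pre-tax total = $87.26 + $199.92 = $287.18
Taxable wages = $4,997.98 − $287.18 = $4,710.80
Federal withholding: $4,710.80 × 0.14 = $659.51
State unemployment insurance (employee share): $4,997.98 × 0.001 = $5.00
Medicare tax: $4,997.98 × 0.03 = $149.94
Vision insurance premium: $17.14
Legal plan premium: $14.62
(Employer's $127.00 toward legal plan premium is not withheld from the employee.)
Total deductions = $87.26 + $199.92 + $659.51 + $5.00 + $149.94 + $17.14 + $14.62 = $1,133.39
Net pay = $4,997.98 − $1,133.39 = $3,864.59

$3,864.59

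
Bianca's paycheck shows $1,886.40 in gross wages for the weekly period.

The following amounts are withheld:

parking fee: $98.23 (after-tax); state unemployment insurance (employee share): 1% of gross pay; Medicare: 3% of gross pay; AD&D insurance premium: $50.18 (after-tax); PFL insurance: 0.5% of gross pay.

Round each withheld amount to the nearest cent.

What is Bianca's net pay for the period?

$1,653.11

Medicare: $1,886.40 × 0.03 = $56.59
PFL insurance: $1,886.40 × 0.005 = $9.43
State unemployment insurance (employee share): $1,886.40 × 0.01 = $18.86
AD&D insurance premium: $50.18
Parking fee: $98.23
Total deductions = $56.59 + $9.43 + $18.86 + $50.18 + $98.23 = $233.29
Net pay = $1,886.40 − $233.29 = $1,653.11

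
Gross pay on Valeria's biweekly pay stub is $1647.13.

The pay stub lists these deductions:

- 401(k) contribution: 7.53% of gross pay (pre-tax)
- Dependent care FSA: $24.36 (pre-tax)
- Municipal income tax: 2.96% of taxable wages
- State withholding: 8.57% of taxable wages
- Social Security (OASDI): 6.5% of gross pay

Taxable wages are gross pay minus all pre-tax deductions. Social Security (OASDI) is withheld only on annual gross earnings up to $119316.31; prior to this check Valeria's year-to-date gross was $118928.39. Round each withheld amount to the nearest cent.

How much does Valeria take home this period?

$1300.73

401(k) contribution: $1647.13 × 0.0753 = $124.03
Dependent care FSA: $24.36
Pre-tax total = $124.03 + $24.36 = $148.39
Taxable wages = $1647.13 − $148.39 = $1498.74
State withholding: $1498.74 × 0.0857 = $128.44
Municipal income tax: $1498.74 × 0.0296 = $44.36
Social Security (OASDI): only $119316.31 − $118928.39 = $387.92 of this check is subject → $387.92 × 0.065 = $25.21
Total deductions = $124.03 + $24.36 + $128.44 + $44.36 + $25.21 = $346.40
Net pay = $1647.13 − $346.40 = $1300.73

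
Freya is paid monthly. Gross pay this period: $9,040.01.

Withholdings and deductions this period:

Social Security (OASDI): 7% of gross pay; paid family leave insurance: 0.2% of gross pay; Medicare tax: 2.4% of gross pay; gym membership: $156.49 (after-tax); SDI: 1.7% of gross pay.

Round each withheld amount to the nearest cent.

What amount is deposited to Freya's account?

$7,862.00

SDI: $9,040.01 × 0.017 = $153.68
Paid family leave insurance: $9,040.01 × 0.002 = $18.08
Social Security (OASDI): $9,040.01 × 0.07 = $632.80
Medicare tax: $9,040.01 × 0.024 = $216.96
Gym membership: $156.49
Total deductions = $153.68 + $18.08 + $632.80 + $216.96 + $156.49 = $1,178.01
Net pay = $9,040.01 − $1,178.01 = $7,862.00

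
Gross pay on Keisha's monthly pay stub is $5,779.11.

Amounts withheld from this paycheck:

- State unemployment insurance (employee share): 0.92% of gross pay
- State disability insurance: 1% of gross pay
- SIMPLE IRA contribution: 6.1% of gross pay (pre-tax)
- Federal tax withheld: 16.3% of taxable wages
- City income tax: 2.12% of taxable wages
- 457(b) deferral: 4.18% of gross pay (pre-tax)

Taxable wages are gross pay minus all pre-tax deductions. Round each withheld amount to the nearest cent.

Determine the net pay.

$4,118.97

457(b) deferral: $5,779.11 × 0.0418 = $241.57
SIMPLE IRA contribution: $5,779.11 × 0.061 = $352.53
Pre-tax total = $241.57 + $352.53 = $594.10
Taxable wages = $5,779.11 − $594.10 = $5,185.01
Federal tax withheld: $5,185.01 × 0.163 = $845.16
City income tax: $5,185.01 × 0.0212 = $109.92
State disability insurance: $5,779.11 × 0.01 = $57.79
State unemployment insurance (employee share): $5,779.11 × 0.0092 = $53.17
Total deductions = $241.57 + $352.53 + $845.16 + $109.92 + $57.79 + $53.17 = $1,660.14
Net pay = $5,779.11 − $1,660.14 = $4,118.97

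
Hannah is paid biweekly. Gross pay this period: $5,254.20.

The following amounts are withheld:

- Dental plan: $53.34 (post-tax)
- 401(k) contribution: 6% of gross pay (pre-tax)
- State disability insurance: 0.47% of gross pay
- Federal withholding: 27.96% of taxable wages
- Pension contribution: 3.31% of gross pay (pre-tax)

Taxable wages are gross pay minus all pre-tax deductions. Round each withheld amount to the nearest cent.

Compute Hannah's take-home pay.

Pension contribution: $5,254.20 × 0.0331 = $173.91
401(k) contribution: $5,254.20 × 0.06 = $315.25
Pre-tax total = $173.91 + $315.25 = $489.16
Taxable wages = $5,254.20 − $489.16 = $4,765.04
Federal withholding: $4,765.04 × 0.2796 = $1,332.31
State disability insurance: $5,254.20 × 0.0047 = $24.69
Dental plan: $53.34
Total deductions = $173.91 + $315.25 + $1,332.31 + $24.69 + $53.34 = $1,899.50
Net pay = $5,254.20 − $1,899.50 = $3,354.70

$3,354.70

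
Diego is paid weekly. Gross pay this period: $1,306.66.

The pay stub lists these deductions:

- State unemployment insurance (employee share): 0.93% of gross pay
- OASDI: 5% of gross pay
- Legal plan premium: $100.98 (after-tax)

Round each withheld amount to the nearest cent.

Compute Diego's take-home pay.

OASDI: $1,306.66 × 0.05 = $65.33
State unemployment insurance (employee share): $1,306.66 × 0.0093 = $12.15
Legal plan premium: $100.98
Total deductions = $65.33 + $12.15 + $100.98 = $178.46
Net pay = $1,306.66 − $178.46 = $1,128.20

$1,128.20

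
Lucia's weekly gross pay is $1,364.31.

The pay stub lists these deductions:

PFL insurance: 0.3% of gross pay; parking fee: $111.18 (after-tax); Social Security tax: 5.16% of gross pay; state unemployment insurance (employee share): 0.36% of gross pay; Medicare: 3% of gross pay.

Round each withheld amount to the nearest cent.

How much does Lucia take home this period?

Medicare: $1,364.31 × 0.03 = $40.93
State unemployment insurance (employee share): $1,364.31 × 0.0036 = $4.91
Social Security tax: $1,364.31 × 0.0516 = $70.40
PFL insurance: $1,364.31 × 0.003 = $4.09
Parking fee: $111.18
Total deductions = $40.93 + $4.91 + $70.40 + $4.09 + $111.18 = $231.51
Net pay = $1,364.31 − $231.51 = $1,132.80

$1,132.80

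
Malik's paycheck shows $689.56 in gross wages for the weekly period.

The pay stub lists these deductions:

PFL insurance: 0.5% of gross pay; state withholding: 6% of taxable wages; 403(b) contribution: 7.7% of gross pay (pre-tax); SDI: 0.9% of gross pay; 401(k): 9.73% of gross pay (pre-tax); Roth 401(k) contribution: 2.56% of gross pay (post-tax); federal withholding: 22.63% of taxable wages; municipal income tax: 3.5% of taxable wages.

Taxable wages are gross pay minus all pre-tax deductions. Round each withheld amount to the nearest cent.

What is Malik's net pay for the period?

401(k): $689.56 × 0.0973 = $67.09
403(b) contribution: $689.56 × 0.077 = $53.10
Pre-tax total = $67.09 + $53.10 = $120.19
Taxable wages = $689.56 − $120.19 = $569.37
Municipal income tax: $569.37 × 0.035 = $19.93
State withholding: $569.37 × 0.06 = $34.16
Federal withholding: $569.37 × 0.2263 = $128.85
SDI: $689.56 × 0.009 = $6.21
PFL insurance: $689.56 × 0.005 = $3.45
Roth 401(k) contribution: $689.56 × 0.0256 = $17.65
Total deductions = $67.09 + $53.10 + $19.93 + $34.16 + $128.85 + $6.21 + $3.45 + $17.65 = $330.44
Net pay = $689.56 − $330.44 = $359.12

$359.12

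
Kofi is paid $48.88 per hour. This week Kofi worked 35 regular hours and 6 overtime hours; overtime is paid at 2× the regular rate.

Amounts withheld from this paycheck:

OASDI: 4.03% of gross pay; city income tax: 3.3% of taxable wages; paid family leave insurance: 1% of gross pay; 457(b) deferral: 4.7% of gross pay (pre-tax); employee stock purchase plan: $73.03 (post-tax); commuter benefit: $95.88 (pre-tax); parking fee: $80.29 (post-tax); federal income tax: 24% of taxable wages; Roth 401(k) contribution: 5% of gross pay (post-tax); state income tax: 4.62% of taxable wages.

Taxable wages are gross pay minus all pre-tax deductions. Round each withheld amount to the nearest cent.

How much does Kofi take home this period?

Regular pay: 35 × $48.88 = $1,710.80
Overtime pay: 6 × $48.88 × 2 = $586.56
Gross pay = $1,710.80 + $586.56 = $2,297.36
457(b) deferral: $2,297.36 × 0.047 = $107.98
Commuter benefit: $95.88
Pre-tax total = $107.98 + $95.88 = $203.86
Taxable wages = $2,297.36 − $203.86 = $2,093.50
City income tax: $2,093.50 × 0.033 = $69.09
Federal income tax: $2,093.50 × 0.24 = $502.44
State income tax: $2,093.50 × 0.0462 = $96.72
OASDI: $2,297.36 × 0.0403 = $92.58
Paid family leave insurance: $2,297.36 × 0.01 = $22.97
Parking fee: $80.29
Employee stock purchase plan: $73.03
Roth 401(k) contribution: $2,297.36 × 0.05 = $114.87
Total deductions = $107.98 + $95.88 + $69.09 + $502.44 + $96.72 + $92.58 + $22.97 + $80.29 + $73.03 + $114.87 = $1,255.85
Net pay = $2,297.36 − $1,255.85 = $1,041.51

$1,041.51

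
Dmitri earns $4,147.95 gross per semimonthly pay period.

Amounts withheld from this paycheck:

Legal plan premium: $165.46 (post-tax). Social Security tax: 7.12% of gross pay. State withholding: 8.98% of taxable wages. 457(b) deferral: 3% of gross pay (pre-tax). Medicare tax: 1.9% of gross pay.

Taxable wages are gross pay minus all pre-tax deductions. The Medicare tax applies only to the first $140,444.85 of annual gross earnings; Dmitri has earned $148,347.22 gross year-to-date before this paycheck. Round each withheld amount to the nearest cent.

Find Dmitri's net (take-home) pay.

457(b) deferral: $4,147.95 × 0.03 = $124.44
Taxable wages = $4,147.95 − $124.44 = $4,023.51
State withholding: $4,023.51 × 0.0898 = $361.31
Medicare tax: annual cap $140,444.85 already reached (YTD $148,347.22), so $0.00
Social Security tax: $4,147.95 × 0.0712 = $295.33
Legal plan premium: $165.46
Total deductions = $124.44 + $361.31 + $0.00 + $295.33 + $165.46 = $946.54
Net pay = $4,147.95 − $946.54 = $3,201.41

$3,201.41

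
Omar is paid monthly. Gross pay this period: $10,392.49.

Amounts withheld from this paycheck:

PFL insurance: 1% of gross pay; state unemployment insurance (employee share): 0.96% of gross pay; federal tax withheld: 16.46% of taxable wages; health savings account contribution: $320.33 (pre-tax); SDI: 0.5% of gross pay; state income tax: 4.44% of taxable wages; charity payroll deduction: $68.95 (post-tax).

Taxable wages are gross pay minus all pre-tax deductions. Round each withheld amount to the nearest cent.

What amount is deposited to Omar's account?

$7,642.48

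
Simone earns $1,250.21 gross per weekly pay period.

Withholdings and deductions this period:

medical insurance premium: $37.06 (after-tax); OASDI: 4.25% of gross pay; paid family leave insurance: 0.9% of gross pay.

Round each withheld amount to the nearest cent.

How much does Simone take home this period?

$1,148.77

OASDI: $1,250.21 × 0.0425 = $53.13
Paid family leave insurance: $1,250.21 × 0.009 = $11.25
Medical insurance premium: $37.06
Total deductions = $53.13 + $11.25 + $37.06 = $101.44
Net pay = $1,250.21 − $101.44 = $1,148.77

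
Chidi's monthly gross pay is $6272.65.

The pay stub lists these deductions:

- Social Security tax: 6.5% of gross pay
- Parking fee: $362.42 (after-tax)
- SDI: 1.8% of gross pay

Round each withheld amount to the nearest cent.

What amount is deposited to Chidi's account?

$5389.60

Social Security tax: $6272.65 × 0.065 = $407.72
SDI: $6272.65 × 0.018 = $112.91
Parking fee: $362.42
Total deductions = $407.72 + $112.91 + $362.42 = $883.05
Net pay = $6272.65 − $883.05 = $5389.60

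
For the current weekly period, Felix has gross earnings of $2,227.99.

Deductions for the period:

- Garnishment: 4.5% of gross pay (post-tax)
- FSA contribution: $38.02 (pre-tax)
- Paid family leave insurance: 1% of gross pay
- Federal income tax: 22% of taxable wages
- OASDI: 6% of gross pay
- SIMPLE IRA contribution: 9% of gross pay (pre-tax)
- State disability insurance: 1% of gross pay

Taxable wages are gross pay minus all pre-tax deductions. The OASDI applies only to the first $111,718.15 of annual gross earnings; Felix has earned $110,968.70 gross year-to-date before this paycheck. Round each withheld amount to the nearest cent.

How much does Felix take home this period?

SIMPLE IRA contribution: $2,227.99 × 0.09 = $200.52
FSA contribution: $38.02
Pre-tax total = $200.52 + $38.02 = $238.54
Taxable wages = $2,227.99 − $238.54 = $1,989.45
Federal income tax: $1,989.45 × 0.22 = $437.68
State disability insurance: $2,227.99 × 0.01 = $22.28
Paid family leave insurance: $2,227.99 × 0.01 = $22.28
OASDI: only $111,718.15 − $110,968.70 = $749.45 of this check is subject → $749.45 × 0.06 = $44.97
Garnishment: $2,227.99 × 0.045 = $100.26
Total deductions = $200.52 + $38.02 + $437.68 + $22.28 + $22.28 + $44.97 + $100.26 = $866.01
Net pay = $2,227.99 − $866.01 = $1,361.98

$1,361.98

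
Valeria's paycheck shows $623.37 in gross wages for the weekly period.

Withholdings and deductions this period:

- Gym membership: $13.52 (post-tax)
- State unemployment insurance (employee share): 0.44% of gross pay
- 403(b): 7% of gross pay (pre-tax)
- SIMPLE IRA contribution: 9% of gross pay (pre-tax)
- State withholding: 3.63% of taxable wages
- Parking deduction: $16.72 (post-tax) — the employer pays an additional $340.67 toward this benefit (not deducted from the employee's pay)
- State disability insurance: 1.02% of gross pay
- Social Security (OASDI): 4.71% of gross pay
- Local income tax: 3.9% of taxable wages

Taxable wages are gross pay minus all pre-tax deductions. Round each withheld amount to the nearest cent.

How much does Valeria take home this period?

$415.50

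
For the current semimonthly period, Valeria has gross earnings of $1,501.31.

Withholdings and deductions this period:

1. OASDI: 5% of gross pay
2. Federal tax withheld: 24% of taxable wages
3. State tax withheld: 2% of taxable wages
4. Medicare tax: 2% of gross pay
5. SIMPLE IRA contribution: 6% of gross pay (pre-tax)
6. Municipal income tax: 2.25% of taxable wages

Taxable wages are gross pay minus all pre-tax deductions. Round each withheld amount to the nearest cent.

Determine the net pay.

$907.46

SIMPLE IRA contribution: $1,501.31 × 0.06 = $90.08
Taxable wages = $1,501.31 − $90.08 = $1,411.23
State tax withheld: $1,411.23 × 0.02 = $28.22
Federal tax withheld: $1,411.23 × 0.24 = $338.70
Municipal income tax: $1,411.23 × 0.0225 = $31.75
OASDI: $1,501.31 × 0.05 = $75.07
Medicare tax: $1,501.31 × 0.02 = $30.03
Total deductions = $90.08 + $28.22 + $338.70 + $31.75 + $75.07 + $30.03 = $593.85
Net pay = $1,501.31 − $593.85 = $907.46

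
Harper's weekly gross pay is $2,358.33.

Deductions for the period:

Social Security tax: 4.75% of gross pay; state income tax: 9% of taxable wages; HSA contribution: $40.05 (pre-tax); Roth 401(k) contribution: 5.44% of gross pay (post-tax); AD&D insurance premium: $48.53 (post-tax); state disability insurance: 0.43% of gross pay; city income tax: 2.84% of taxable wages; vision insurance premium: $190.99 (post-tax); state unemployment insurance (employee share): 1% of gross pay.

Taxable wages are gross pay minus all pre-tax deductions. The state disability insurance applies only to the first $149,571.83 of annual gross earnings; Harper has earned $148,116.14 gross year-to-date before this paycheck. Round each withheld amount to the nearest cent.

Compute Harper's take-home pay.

HSA contribution: $40.05
Taxable wages = $2,358.33 − $40.05 = $2,318.28
City income tax: $2,318.28 × 0.0284 = $65.84
State income tax: $2,318.28 × 0.09 = $208.65
Social Security tax: $2,358.33 × 0.0475 = $112.02
State disability insurance: only $149,571.83 − $148,116.14 = $1,455.69 of this check is subject → $1,455.69 × 0.0043 = $6.26
State unemployment insurance (employee share): $2,358.33 × 0.01 = $23.58
Vision insurance premium: $190.99
AD&D insurance premium: $48.53
Roth 401(k) contribution: $2,358.33 × 0.0544 = $128.29
Total deductions = $40.05 + $65.84 + $208.65 + $112.02 + $6.26 + $23.58 + $190.99 + $48.53 + $128.29 = $824.21
Net pay = $2,358.33 − $824.21 = $1,534.12

$1,534.12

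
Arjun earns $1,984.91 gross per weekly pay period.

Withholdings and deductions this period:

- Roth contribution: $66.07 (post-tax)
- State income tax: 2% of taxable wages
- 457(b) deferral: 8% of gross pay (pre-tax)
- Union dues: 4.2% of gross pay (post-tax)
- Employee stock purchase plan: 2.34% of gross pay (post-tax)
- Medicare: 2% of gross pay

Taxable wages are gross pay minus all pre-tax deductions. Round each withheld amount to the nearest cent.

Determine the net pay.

$1,554.01

457(b) deferral: $1,984.91 × 0.08 = $158.79
Taxable wages = $1,984.91 − $158.79 = $1,826.12
State income tax: $1,826.12 × 0.02 = $36.52
Medicare: $1,984.91 × 0.02 = $39.70
Employee stock purchase plan: $1,984.91 × 0.0234 = $46.45
Union dues: $1,984.91 × 0.042 = $83.37
Roth contribution: $66.07
Total deductions = $158.79 + $36.52 + $39.70 + $46.45 + $83.37 + $66.07 = $430.90
Net pay = $1,984.91 − $430.90 = $1,554.01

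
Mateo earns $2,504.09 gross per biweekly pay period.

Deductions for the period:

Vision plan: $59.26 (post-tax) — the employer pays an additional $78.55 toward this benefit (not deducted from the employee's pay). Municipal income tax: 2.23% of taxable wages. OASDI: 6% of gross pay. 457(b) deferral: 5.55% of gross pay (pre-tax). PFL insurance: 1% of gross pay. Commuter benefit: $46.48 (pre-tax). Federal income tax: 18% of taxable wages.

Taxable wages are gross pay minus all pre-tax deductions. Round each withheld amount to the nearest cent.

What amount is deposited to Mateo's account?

Commuter benefit: $46.48
457(b) deferral: $2,504.09 × 0.0555 = $138.98
Pre-tax total = $46.48 + $138.98 = $185.46
Taxable wages = $2,504.09 − $185.46 = $2,318.63
Federal income tax: $2,318.63 × 0.18 = $417.35
Municipal income tax: $2,318.63 × 0.0223 = $51.71
OASDI: $2,504.09 × 0.06 = $150.25
PFL insurance: $2,504.09 × 0.01 = $25.04
Vision plan: $59.26
(Employer's $78.55 toward vision plan is not withheld from the employee.)
Total deductions = $46.48 + $138.98 + $417.35 + $51.71 + $150.25 + $25.04 + $59.26 = $889.07
Net pay = $2,504.09 − $889.07 = $1,615.02

$1,615.02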